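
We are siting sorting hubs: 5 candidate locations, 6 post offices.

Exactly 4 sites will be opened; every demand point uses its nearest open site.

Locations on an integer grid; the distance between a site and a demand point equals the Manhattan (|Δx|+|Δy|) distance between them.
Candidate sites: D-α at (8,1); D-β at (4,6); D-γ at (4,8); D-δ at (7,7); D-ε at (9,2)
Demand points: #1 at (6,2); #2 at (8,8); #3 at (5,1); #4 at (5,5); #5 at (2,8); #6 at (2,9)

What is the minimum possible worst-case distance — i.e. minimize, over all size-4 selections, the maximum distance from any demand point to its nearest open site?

Open {D-α, D-β, D-γ, D-δ}.
  Farthest demand point is #1 at distance 3 (to D-α); all others are ≤ 3.
With {D-α, D-β, D-γ, D-ε} the worst case is 4.
With {D-α, D-γ, D-δ, D-ε} the worst case is 4.
No size-4 selection achieves below 3.

3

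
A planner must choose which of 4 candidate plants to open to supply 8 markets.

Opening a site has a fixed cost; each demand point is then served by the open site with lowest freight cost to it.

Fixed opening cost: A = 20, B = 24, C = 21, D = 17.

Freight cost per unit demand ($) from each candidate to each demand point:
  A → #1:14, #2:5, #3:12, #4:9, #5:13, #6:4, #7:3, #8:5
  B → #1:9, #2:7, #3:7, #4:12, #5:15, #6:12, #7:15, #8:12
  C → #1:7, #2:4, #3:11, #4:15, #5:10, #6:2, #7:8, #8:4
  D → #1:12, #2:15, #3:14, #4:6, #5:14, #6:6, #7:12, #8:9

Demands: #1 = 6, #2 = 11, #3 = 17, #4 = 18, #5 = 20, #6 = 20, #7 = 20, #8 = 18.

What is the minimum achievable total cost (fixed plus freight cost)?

767

Open {A, B, C, D}: assign each demand point to its cheapest open site.
  #1→C 6×7=42, #2→C 11×4=44, #3→B 17×7=119, #4→D 18×6=108, #5→C 20×10=200, #6→C 20×2=40, #7→A 20×3=60, #8→C 18×4=72
  freight cost 685, fixed 82 → total 767.
Compare {A, B, C}: freight cost 739 + fixed 65 = 804.
Compare {A, C, D}: freight cost 753 + fixed 58 = 811.
Compare {B, C, D}: freight cost 785 + fixed 62 = 847.
All other subsets cost ≥ 804. Minimum total cost: 767.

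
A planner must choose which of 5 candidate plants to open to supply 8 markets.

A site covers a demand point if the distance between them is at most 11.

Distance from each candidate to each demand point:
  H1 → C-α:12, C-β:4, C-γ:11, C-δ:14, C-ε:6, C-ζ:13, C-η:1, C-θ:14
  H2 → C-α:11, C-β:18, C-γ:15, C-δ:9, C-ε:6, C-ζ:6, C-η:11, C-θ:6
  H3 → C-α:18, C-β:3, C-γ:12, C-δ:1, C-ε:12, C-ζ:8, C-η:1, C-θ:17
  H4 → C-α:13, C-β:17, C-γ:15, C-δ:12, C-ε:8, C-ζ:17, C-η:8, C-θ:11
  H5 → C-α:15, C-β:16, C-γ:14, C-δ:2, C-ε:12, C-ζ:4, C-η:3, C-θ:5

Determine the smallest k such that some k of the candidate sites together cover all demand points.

2

Coverage sets (demand points within 11 of each site):
  H1: {C-β, C-γ, C-ε, C-η}
  H2: {C-α, C-δ, C-ε, C-ζ, C-η, C-θ}
  H3: {C-β, C-δ, C-ζ, C-η}
  H4: {C-ε, C-η, C-θ}
  H5: {C-δ, C-ζ, C-η, C-θ}
No single site covers all 8 demand points.
But {H1, H2} covers everything, so the minimum is 2.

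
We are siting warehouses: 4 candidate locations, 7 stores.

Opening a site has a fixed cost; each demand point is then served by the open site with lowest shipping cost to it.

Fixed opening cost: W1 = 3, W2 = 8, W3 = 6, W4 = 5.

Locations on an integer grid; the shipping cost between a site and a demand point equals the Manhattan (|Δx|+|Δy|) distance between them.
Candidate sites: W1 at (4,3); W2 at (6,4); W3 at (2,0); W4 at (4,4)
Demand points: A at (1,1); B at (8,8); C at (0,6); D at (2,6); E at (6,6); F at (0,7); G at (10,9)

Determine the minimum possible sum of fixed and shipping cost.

51

Open {W4}: assign each demand point to its cheapest open site.
  A→W4 6, B→W4 8, C→W4 6, D→W4 4, E→W4 4, F→W4 7, G→W4 11
  shipping cost 46, fixed 5 → total 51.
Compare {W1, W2}: shipping cost 42 + fixed 11 = 53.
Compare {W1, W4}: shipping cost 45 + fixed 8 = 53.
Compare {W2, W4}: shipping cost 40 + fixed 13 = 53.
All other subsets cost ≥ 53. Minimum total cost: 51.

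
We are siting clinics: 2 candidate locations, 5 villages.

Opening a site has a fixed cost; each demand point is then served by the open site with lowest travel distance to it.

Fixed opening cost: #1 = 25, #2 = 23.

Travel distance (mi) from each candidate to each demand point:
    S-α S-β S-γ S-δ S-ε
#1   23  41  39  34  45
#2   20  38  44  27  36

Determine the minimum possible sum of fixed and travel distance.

Open {#2}: assign each demand point to its cheapest open site.
  S-α→#2 20, S-β→#2 38, S-γ→#2 44, S-δ→#2 27, S-ε→#2 36
  travel distance 165, fixed 23 → total 188.
Compare {#1}: travel distance 182 + fixed 25 = 207.
Compare {#1, #2}: travel distance 160 + fixed 48 = 208.

188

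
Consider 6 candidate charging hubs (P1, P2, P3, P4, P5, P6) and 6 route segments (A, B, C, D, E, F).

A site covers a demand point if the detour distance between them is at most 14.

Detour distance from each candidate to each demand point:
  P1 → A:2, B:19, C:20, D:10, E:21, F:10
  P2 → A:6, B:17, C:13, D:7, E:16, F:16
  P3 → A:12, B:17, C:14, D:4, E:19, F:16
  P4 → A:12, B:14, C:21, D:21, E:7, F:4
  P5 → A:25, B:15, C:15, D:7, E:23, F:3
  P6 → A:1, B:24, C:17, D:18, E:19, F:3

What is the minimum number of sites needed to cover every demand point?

2

Coverage sets (demand points within 14 of each site):
  P1: {A, D, F}
  P2: {A, C, D}
  P3: {A, C, D}
  P4: {A, B, E, F}
  P5: {D, F}
  P6: {A, F}
No single site covers all 6 demand points.
But {P2, P4} covers everything, so the minimum is 2.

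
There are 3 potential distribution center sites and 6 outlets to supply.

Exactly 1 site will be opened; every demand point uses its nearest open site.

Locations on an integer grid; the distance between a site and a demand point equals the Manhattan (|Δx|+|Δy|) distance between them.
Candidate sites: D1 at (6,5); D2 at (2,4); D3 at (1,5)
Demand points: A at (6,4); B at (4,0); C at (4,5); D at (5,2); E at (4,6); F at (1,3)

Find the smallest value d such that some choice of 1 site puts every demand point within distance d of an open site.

Open {D2}.
  Farthest demand point is B at distance 6 (to D2); all others are ≤ 6.
With {D1} the worst case is 7.
With {D3} the worst case is 8.
No size-1 selection achieves below 6.

6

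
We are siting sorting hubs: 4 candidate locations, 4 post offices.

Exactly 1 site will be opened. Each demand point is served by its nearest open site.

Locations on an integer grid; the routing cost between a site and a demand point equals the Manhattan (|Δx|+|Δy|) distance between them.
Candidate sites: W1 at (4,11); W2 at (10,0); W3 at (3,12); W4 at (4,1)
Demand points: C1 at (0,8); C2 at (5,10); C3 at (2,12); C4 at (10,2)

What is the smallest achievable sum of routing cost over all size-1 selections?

Open {W1}.
  C1→W1 7, C2→W1 2, C3→W1 3, C4→W1 15  ⇒ total 27.
Compare {W3}: total 29.
Compare {W4}: total 41.
No size-1 selection does better; minimum is 27.

27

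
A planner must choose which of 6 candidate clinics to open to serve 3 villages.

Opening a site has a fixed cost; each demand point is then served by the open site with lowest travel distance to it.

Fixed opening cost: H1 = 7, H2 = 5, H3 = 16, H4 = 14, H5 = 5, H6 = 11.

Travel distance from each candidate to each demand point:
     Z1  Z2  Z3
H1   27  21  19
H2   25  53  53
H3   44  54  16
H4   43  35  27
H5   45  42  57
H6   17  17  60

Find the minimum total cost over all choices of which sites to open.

Open {H1, H6}: assign each demand point to its cheapest open site.
  Z1→H6 17, Z2→H6 17, Z3→H1 19
  travel distance 53, fixed 18 → total 71.
Compare {H1}: travel distance 67 + fixed 7 = 74.
Compare {H1, H2, H6}: travel distance 53 + fixed 23 = 76.
Compare {H1, H5, H6}: travel distance 53 + fixed 23 = 76.
All other subsets cost ≥ 74. Minimum total cost: 71.

71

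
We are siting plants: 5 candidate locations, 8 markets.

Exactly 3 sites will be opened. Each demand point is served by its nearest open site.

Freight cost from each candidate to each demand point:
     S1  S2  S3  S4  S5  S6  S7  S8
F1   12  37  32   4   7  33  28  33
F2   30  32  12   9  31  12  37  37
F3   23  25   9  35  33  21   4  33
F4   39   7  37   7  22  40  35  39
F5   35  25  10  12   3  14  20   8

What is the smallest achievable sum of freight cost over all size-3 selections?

75

Open {F3, F4, F5}.
  S1→F3 23, S2→F4 7, S3→F3 9, S4→F4 7, S5→F5 3, S6→F5 14, S7→F3 4, S8→F5 8  ⇒ total 75.
Compare {F1, F4, F5}: total 78.
Compare {F1, F3, F5}: total 79.
No size-3 selection does better; minimum is 75.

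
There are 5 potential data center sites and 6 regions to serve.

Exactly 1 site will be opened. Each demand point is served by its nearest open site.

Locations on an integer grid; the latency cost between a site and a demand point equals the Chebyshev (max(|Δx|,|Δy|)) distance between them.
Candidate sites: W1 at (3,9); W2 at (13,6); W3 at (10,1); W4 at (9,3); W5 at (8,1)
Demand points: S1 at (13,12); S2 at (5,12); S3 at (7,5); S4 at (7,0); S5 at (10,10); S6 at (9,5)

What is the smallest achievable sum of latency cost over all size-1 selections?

Open {W4}.
  S1→W4 9, S2→W4 9, S3→W4 2, S4→W4 3, S5→W4 7, S6→W4 2  ⇒ total 32.
Compare {W2}: total 34.
Compare {W1}: total 39.
No size-1 selection does better; minimum is 32.

32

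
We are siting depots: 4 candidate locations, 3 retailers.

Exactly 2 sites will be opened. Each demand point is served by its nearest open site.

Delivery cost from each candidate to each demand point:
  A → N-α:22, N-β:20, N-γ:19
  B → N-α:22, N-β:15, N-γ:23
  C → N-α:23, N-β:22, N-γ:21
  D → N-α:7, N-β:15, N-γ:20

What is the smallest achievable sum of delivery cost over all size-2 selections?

Open {A, D}.
  N-α→D 7, N-β→D 15, N-γ→A 19  ⇒ total 41.
Compare {B, D}: total 42.
Compare {C, D}: total 42.
No size-2 selection does better; minimum is 41.

41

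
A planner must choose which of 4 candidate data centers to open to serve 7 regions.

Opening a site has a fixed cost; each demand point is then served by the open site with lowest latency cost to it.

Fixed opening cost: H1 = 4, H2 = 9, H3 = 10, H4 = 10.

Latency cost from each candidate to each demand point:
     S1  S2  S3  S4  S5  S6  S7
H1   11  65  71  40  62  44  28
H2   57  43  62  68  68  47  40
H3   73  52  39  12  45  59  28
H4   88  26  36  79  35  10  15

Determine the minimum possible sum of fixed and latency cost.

169

Open {H1, H3, H4}: assign each demand point to its cheapest open site.
  S1→H1 11, S2→H4 26, S3→H4 36, S4→H3 12, S5→H4 35, S6→H4 10, S7→H4 15
  latency cost 145, fixed 24 → total 169.
Compare {H1, H2, H3, H4}: latency cost 145 + fixed 33 = 178.
Compare {H1, H4}: latency cost 173 + fixed 14 = 187.
Compare {H1, H2, H4}: latency cost 173 + fixed 23 = 196.
All other subsets cost ≥ 178. Minimum total cost: 169.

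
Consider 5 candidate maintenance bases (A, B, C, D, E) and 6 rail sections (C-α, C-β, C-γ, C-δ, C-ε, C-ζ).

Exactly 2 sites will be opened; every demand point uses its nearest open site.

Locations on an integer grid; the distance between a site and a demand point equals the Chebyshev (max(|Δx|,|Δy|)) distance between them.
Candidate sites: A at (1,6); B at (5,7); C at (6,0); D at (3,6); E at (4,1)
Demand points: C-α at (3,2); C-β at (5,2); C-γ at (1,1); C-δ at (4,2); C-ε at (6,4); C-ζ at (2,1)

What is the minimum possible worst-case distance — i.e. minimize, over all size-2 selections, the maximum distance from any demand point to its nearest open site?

Open {A, E}.
  Farthest demand point is C-γ at distance 3 (to E); all others are ≤ 3.
With {B, E} the worst case is 3.
With {C, E} the worst case is 3.
No size-2 selection achieves below 3.

3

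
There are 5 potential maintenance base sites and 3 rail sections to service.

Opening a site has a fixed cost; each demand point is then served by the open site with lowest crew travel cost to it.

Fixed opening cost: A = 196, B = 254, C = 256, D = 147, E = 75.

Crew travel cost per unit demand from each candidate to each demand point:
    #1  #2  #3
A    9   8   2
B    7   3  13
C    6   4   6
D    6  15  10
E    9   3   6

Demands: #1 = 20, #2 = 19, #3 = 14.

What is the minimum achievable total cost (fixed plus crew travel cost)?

396

Open {E}: assign each demand point to its cheapest open site.
  #1→E 20×9=180, #2→E 19×3=57, #3→E 14×6=84
  crew travel cost 321, fixed 75 → total 396.
Compare {D, E}: crew travel cost 261 + fixed 222 = 483.
Compare {C}: crew travel cost 280 + fixed 256 = 536.
Compare {A, E}: crew travel cost 265 + fixed 271 = 536.
All other subsets cost ≥ 483. Minimum total cost: 396.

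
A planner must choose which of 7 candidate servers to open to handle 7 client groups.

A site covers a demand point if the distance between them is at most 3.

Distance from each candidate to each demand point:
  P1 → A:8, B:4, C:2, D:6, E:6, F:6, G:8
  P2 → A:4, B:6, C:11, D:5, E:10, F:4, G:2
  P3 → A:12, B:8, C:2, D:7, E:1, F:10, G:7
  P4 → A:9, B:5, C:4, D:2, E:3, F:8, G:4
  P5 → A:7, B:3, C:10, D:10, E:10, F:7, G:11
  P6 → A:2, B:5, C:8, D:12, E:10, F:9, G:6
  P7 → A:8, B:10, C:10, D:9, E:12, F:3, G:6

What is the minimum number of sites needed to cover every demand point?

Coverage sets (demand points within 3 of each site):
  P1: {C}
  P2: {G}
  P3: {C, E}
  P4: {D, E}
  P5: {B}
  P6: {A}
  P7: {F}
No 5 sites suffice: every size-5 union leaves at least one demand point uncovered.
But {P1, P2, P4, P5, P6, P7} covers everything, so the minimum is 6.

6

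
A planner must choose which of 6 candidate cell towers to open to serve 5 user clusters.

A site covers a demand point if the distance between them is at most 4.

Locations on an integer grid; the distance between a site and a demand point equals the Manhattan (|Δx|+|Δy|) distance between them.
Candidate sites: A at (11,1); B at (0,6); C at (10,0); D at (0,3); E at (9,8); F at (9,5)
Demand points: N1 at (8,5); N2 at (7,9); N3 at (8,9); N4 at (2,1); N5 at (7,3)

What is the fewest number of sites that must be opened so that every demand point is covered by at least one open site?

3

Coverage sets (demand points within 4 of each site):
  A: {}
  B: {}
  C: {}
  D: {N4}
  E: {N1, N2, N3}
  F: {N1, N5}
No 2 sites suffice: every size-2 union leaves at least one demand point uncovered.
But {D, E, F} covers everything, so the minimum is 3.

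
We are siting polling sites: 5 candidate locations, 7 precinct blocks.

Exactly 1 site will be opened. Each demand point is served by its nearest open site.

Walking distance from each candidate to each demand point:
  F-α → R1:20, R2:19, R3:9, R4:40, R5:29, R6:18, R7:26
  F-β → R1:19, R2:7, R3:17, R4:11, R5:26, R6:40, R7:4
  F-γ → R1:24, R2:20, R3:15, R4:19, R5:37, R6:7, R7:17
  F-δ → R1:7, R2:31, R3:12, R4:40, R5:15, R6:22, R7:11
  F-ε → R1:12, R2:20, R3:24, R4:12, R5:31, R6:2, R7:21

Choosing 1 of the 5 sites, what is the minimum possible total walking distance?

122

Open {F-ε}.
  R1→F-ε 12, R2→F-ε 20, R3→F-ε 24, R4→F-ε 12, R5→F-ε 31, R6→F-ε 2, R7→F-ε 21  ⇒ total 122.
Compare {F-β}: total 124.
Compare {F-δ}: total 138.
No size-1 selection does better; minimum is 122.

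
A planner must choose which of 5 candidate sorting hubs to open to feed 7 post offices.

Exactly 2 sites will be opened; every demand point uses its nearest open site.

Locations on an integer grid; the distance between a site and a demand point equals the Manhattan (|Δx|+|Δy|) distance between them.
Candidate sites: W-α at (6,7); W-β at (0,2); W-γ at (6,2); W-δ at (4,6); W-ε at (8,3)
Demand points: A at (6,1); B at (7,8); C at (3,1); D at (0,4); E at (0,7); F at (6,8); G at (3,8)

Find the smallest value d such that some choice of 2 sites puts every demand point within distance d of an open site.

Open {W-α, W-β}.
  Farthest demand point is A at distance 6 (to W-α); all others are ≤ 6.
With {W-α, W-δ} the worst case is 6.
With {W-γ, W-δ} the worst case is 6.
No size-2 selection achieves below 6.

6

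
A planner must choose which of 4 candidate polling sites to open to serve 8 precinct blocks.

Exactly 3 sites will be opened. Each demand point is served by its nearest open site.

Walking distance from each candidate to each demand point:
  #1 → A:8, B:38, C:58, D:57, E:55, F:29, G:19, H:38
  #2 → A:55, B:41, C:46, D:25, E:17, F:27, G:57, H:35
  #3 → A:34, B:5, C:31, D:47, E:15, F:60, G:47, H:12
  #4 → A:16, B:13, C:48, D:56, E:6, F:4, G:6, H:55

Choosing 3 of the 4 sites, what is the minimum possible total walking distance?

105

Open {#2, #3, #4}.
  A→#4 16, B→#3 5, C→#3 31, D→#2 25, E→#4 6, F→#4 4, G→#4 6, H→#3 12  ⇒ total 105.
Compare {#1, #3, #4}: total 119.
Compare {#1, #2, #3}: total 142.
No size-3 selection does better; minimum is 105.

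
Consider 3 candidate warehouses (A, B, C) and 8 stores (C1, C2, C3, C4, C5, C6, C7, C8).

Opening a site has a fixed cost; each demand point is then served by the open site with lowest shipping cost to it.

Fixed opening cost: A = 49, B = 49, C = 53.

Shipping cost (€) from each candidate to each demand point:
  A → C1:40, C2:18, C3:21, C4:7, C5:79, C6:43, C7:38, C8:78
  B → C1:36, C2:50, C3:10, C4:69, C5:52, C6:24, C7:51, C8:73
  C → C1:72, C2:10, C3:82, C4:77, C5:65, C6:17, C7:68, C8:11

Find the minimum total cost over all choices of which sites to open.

Open {A, C}: assign each demand point to its cheapest open site.
  C1→A 40, C2→C 10, C3→A 21, C4→A 7, C5→C 65, C6→C 17, C7→A 38, C8→C 11
  shipping cost 209, fixed 102 → total 311.
Compare {A, B, C}: shipping cost 181 + fixed 151 = 332.
Compare {A, B}: shipping cost 258 + fixed 98 = 356.
Compare {B, C}: shipping cost 256 + fixed 102 = 358.
All other subsets cost ≥ 332. Minimum total cost: 311.

311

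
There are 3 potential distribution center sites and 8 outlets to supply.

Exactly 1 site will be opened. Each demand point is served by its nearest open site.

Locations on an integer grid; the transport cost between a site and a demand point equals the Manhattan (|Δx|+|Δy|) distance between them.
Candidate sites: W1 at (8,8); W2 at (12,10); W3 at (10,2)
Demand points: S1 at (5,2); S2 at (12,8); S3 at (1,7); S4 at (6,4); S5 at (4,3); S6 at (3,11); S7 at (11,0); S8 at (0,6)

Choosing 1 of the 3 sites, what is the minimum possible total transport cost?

65

Open {W1}.
  S1→W1 9, S2→W1 4, S3→W1 8, S4→W1 6, S5→W1 9, S6→W1 8, S7→W1 11, S8→W1 10  ⇒ total 65.
Compare {W3}: total 73.
Compare {W2}: total 95.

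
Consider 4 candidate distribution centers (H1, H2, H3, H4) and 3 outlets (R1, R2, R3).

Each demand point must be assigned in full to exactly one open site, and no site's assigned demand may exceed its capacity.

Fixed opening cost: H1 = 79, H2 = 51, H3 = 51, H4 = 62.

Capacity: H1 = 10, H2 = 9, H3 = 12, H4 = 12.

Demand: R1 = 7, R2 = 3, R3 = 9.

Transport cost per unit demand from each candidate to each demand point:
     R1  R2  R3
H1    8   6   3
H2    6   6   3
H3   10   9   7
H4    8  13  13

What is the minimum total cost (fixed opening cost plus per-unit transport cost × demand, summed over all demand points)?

Open {H2, H3}; cheapest assignment that respects the capacities:
  H2 (cap 9, load 9): R3 — cost 9×3 = 27
  H3 (cap 12, load 10): R1, R2 — cost 7×10 + 3×9 = 97
  Shipping 124, fixed 102 → total 226.
  Any other capacity-feasible assignment to {H2, H3} ships for at least 124.
Compare {H1, H2}: its best feasible assignment gives total 231.
Compare {H2, H4}: its best feasible assignment gives total 235.
Every other set of open sites that can feasibly serve all demand totals ≥ 231 even under its best assignment. Minimum: 226.

226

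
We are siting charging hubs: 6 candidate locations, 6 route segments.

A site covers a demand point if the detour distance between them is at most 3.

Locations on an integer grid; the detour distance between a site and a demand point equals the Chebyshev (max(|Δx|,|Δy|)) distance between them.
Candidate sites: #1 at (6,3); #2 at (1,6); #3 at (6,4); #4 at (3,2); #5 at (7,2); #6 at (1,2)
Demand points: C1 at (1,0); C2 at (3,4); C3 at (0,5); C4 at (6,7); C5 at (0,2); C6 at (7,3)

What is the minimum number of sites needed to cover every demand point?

Coverage sets (demand points within 3 of each site):
  #1: {C2, C6}
  #2: {C2, C3}
  #3: {C2, C4, C6}
  #4: {C1, C2, C3, C5}
  #5: {C6}
  #6: {C1, C2, C3, C5}
No single site covers all 6 demand points.
But {#3, #4} covers everything, so the minimum is 2.

2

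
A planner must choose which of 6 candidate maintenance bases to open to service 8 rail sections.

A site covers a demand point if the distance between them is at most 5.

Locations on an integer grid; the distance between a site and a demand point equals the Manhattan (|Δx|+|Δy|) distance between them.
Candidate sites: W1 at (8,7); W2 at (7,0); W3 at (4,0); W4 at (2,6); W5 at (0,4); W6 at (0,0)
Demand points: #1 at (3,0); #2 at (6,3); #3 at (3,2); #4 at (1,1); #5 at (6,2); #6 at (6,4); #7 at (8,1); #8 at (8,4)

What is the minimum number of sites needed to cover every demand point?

Coverage sets (demand points within 5 of each site):
  W1: {#6, #8}
  W2: {#1, #2, #5, #6, #7, #8}
  W3: {#1, #2, #3, #4, #5, #7}
  W4: {#3}
  W5: {#3, #4}
  W6: {#1, #3, #4}
No single site covers all 8 demand points.
But {W1, W3} covers everything, so the minimum is 2.

2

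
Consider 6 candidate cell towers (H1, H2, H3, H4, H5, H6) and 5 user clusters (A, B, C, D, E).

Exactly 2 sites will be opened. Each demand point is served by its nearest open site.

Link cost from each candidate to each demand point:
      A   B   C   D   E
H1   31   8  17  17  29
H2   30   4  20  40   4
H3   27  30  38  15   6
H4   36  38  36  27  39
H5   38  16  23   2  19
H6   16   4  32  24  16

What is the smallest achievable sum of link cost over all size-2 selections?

60

Open {H2, H5}.
  A→H2 30, B→H2 4, C→H2 20, D→H5 2, E→H2 4  ⇒ total 60.
Compare {H5, H6}: total 61.
Compare {H2, H6}: total 68.
No size-2 selection does better; minimum is 60.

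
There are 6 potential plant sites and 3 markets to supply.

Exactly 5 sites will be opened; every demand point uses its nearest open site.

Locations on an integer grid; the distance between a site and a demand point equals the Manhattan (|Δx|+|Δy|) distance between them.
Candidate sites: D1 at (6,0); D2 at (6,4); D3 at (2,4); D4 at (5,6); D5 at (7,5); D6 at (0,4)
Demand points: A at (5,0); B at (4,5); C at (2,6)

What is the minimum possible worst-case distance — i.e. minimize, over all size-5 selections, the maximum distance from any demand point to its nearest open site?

Open {D1, D2, D3, D4, D5}.
  Farthest demand point is B at distance 2 (to D4); all others are ≤ 2.
With {D1, D2, D3, D4, D6} the worst case is 2.
With {D1, D3, D4, D5, D6} the worst case is 2.
No size-5 selection achieves below 2.

2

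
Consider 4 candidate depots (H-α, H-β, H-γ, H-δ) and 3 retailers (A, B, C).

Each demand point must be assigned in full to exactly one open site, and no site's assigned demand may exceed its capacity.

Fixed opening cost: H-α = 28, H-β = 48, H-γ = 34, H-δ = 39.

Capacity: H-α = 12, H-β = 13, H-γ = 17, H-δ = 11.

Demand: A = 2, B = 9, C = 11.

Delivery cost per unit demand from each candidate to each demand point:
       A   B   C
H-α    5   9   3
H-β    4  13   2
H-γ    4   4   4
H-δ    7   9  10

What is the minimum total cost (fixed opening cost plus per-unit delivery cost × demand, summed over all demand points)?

Open {H-α, H-γ}; cheapest assignment that respects the capacities:
  H-α (cap 12, load 11): C — cost 11×3 = 33
  H-γ (cap 17, load 11): A, B — cost 2×4 + 9×4 = 44
  Shipping 77, fixed 62 → total 139.
  Any other capacity-feasible assignment to {H-α, H-γ} ships for at least 77.
Compare {H-β, H-γ}: its best feasible assignment gives total 148.
Compare {H-α, H-β, H-γ}: its best feasible assignment gives total 176.
Every other set of open sites that can feasibly serve all demand totals ≥ 148 even under its best assignment. Minimum: 139.

139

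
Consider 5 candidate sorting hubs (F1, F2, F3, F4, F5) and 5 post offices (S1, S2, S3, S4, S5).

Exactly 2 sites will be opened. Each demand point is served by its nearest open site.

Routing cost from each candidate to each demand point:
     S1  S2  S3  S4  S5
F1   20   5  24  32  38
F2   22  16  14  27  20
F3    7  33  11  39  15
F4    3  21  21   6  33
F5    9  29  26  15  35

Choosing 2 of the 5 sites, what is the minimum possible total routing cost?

56

Open {F3, F4}.
  S1→F4 3, S2→F4 21, S3→F3 11, S4→F4 6, S5→F3 15  ⇒ total 56.
Compare {F2, F4}: total 59.
Compare {F1, F4}: total 68.
No size-2 selection does better; minimum is 56.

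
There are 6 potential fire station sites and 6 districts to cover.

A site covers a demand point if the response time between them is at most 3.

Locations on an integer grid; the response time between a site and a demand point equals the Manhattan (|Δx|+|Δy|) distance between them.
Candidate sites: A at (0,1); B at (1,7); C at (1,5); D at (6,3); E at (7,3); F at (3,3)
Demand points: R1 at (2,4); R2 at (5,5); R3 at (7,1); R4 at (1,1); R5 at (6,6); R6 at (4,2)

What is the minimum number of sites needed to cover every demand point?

3

Coverage sets (demand points within 3 of each site):
  A: {R4}
  B: {}
  C: {R1}
  D: {R2, R3, R5, R6}
  E: {R3}
  F: {R1, R6}
No 2 sites suffice: every size-2 union leaves at least one demand point uncovered.
But {A, C, D} covers everything, so the minimum is 3.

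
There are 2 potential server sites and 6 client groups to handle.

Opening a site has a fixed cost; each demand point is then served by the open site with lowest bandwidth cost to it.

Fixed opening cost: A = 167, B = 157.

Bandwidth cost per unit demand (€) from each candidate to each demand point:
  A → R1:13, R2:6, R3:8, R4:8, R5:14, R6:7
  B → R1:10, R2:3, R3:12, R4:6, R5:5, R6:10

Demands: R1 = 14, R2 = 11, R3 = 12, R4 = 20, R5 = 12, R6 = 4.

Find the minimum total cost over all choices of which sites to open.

Open {B}: assign each demand point to its cheapest open site.
  R1→B 14×10=140, R2→B 11×3=33, R3→B 12×12=144, R4→B 20×6=120, R5→B 12×5=60, R6→B 4×10=40
  bandwidth cost 537, fixed 157 → total 694.
Compare {A, B}: bandwidth cost 477 + fixed 324 = 801.
Compare {A}: bandwidth cost 700 + fixed 167 = 867.

694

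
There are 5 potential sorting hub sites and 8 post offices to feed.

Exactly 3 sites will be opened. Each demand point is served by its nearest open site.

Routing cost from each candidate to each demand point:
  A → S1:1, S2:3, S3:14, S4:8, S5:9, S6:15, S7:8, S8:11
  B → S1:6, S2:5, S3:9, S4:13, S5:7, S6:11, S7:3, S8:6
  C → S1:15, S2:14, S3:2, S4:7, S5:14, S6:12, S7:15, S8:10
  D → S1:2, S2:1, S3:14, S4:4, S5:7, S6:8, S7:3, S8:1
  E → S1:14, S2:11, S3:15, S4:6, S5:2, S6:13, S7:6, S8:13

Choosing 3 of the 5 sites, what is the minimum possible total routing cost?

Open {C, D, E}.
  S1→D 2, S2→D 1, S3→C 2, S4→D 4, S5→E 2, S6→D 8, S7→D 3, S8→D 1  ⇒ total 23.
Compare {A, C, D}: total 27.
Compare {B, C, D}: total 28.
No size-3 selection does better; minimum is 23.

23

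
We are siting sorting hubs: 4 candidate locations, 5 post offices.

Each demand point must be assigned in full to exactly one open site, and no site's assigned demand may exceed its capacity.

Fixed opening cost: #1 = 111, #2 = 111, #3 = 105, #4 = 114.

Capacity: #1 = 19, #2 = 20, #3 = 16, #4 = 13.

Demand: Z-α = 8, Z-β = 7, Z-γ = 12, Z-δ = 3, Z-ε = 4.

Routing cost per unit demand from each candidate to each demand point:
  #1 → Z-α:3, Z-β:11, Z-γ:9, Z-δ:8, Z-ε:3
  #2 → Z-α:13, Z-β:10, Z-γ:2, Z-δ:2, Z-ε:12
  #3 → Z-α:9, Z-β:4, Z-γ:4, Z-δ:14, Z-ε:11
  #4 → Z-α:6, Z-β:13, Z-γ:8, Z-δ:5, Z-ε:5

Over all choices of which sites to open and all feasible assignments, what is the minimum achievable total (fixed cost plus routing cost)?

Open {#1, #2}; cheapest assignment that respects the capacities:
  #1 (cap 19, load 19): Z-α, Z-β, Z-ε — cost 8×3 + 7×11 + 4×3 = 113
  #2 (cap 20, load 15): Z-γ, Z-δ — cost 12×2 + 3×2 = 30
  Shipping 143, fixed 222 → total 365.
  Any other capacity-feasible assignment to {#1, #2} ships for at least 143.
Compare {#2, #3}: its best feasible assignment gives total 394.
Compare {#1, #3}: its best feasible assignment gives total 419.
Every other set of open sites that can feasibly serve all demand totals ≥ 394 even under its best assignment. Minimum: 365.

365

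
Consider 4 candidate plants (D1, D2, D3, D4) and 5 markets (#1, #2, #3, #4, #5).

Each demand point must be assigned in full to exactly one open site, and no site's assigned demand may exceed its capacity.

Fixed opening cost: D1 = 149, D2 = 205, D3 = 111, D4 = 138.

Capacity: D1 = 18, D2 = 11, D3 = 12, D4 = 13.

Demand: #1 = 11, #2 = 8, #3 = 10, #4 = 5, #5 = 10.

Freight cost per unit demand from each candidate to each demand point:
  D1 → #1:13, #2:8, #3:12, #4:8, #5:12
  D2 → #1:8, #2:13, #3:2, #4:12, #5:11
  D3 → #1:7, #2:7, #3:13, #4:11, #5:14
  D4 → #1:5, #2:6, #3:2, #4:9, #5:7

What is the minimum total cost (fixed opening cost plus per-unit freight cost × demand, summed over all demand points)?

Open {D1, D2, D3, D4}; cheapest assignment that respects the capacities:
  D1 (cap 18, load 13): #2, #4 — cost 8×8 + 5×8 = 104
  D2 (cap 11, load 10): #3 — cost 10×2 = 20
  D3 (cap 12, load 11): #1 — cost 11×7 = 77
  D4 (cap 13, load 10): #5 — cost 10×7 = 70
  Shipping 271, fixed 603 → total 874.
  Any other capacity-feasible assignment to {D1, D2, D3, D4} ships for at least 271.
Total demand is 44 and no other set of sites has combined capacity ≥ 44, so {D1, D2, D3, D4} is the only feasible choice of open sites. Minimum: 874.

874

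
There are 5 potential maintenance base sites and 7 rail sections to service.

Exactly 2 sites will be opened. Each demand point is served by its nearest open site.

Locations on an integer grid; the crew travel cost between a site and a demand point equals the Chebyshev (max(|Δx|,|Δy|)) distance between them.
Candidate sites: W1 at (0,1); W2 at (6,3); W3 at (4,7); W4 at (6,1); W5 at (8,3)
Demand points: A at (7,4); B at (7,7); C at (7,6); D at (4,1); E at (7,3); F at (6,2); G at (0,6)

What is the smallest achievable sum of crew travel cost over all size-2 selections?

Open {W2, W3}.
  A→W2 1, B→W3 3, C→W2 3, D→W2 2, E→W2 1, F→W2 1, G→W3 4  ⇒ total 15.
Compare {W1, W2}: total 17.
Compare {W2, W4}: total 18.
No size-2 selection does better; minimum is 15.

15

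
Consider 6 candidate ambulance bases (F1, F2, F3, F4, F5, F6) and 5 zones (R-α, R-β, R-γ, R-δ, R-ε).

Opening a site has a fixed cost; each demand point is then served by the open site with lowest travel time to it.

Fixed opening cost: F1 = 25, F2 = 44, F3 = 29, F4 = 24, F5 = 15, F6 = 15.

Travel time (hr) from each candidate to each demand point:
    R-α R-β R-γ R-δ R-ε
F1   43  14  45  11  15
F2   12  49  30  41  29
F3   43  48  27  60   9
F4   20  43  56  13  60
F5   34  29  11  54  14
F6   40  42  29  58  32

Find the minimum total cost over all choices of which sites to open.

Open {F1, F5}: assign each demand point to its cheapest open site.
  R-α→F5 34, R-β→F1 14, R-γ→F5 11, R-δ→F1 11, R-ε→F5 14
  travel time 84, fixed 40 → total 124.
Compare {F4, F5}: travel time 87 + fixed 39 = 126.
Compare {F1, F4, F5}: travel time 70 + fixed 64 = 134.
Compare {F1, F5, F6}: travel time 84 + fixed 55 = 139.
All other subsets cost ≥ 126. Minimum total cost: 124.

124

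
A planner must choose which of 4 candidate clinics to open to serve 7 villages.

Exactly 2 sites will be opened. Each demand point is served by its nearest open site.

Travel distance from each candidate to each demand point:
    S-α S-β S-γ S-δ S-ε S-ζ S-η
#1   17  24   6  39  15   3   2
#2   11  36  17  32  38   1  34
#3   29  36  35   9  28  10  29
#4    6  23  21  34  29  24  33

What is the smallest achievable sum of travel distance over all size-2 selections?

76

Open {#1, #3}.
  S-α→#1 17, S-β→#1 24, S-γ→#1 6, S-δ→#3 9, S-ε→#1 15, S-ζ→#1 3, S-η→#1 2  ⇒ total 76.
Compare {#1, #4}: total 89.
Compare {#1, #2}: total 91.
No size-2 selection does better; minimum is 76.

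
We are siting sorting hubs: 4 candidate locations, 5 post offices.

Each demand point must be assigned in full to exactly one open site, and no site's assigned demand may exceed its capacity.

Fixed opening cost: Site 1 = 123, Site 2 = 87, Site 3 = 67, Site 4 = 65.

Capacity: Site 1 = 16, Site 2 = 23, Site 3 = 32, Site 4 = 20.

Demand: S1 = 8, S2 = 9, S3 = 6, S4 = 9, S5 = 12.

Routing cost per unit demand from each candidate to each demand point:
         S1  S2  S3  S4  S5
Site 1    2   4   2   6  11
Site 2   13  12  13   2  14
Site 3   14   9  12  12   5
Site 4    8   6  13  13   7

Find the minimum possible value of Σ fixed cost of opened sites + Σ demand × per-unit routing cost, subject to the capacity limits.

Open {Site 1, Site 2, Site 3}; cheapest assignment that respects the capacities:
  Site 1 (cap 16, load 14): S1, S3 — cost 8×2 + 6×2 = 28
  Site 2 (cap 23, load 9): S4 — cost 9×2 = 18
  Site 3 (cap 32, load 21): S2, S5 — cost 9×9 + 12×5 = 141
  Shipping 187, fixed 277 → total 464.
  Any other capacity-feasible assignment to {Site 1, Site 2, Site 3} ships for at least 187.
Compare {Site 1, Site 3}: its best feasible assignment gives total 467.
Compare {Site 2, Site 3, Site 4}: its best feasible assignment gives total 487.
Every other set of open sites that can feasibly serve all demand totals ≥ 467 even under its best assignment. Minimum: 464.

464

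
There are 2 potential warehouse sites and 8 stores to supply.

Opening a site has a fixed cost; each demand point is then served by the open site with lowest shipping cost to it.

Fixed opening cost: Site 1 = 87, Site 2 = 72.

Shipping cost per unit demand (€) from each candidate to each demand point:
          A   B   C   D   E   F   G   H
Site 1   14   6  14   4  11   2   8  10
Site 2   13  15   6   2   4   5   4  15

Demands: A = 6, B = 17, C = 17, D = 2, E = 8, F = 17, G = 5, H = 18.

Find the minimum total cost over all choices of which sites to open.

Open {Site 1, Site 2}: assign each demand point to its cheapest open site.
  A→Site 2 6×13=78, B→Site 1 17×6=102, C→Site 2 17×6=102, D→Site 2 2×2=4, E→Site 2 8×4=32, F→Site 1 17×2=34, G→Site 2 5×4=20, H→Site 1 18×10=180
  shipping cost 552, fixed 159 → total 711.
Compare {Site 1}: shipping cost 774 + fixed 87 = 861.
Compare {Site 2}: shipping cost 846 + fixed 72 = 918.

711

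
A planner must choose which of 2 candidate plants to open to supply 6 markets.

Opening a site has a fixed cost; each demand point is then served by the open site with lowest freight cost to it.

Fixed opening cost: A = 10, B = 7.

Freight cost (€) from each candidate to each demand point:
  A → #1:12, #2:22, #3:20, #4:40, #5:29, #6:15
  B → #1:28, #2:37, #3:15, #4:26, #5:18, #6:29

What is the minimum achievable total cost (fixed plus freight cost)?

Open {A, B}: assign each demand point to its cheapest open site.
  #1→A 12, #2→A 22, #3→B 15, #4→B 26, #5→B 18, #6→A 15
  freight cost 108, fixed 17 → total 125.
Compare {A}: freight cost 138 + fixed 10 = 148.
Compare {B}: freight cost 153 + fixed 7 = 160.

125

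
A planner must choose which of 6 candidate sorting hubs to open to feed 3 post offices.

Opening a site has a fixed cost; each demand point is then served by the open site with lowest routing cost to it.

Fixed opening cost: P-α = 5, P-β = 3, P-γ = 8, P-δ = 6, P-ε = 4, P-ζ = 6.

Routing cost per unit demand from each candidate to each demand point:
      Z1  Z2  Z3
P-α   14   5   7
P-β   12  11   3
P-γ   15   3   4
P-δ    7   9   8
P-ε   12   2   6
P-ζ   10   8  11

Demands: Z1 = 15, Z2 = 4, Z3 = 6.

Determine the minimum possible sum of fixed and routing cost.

144

Open {P-β, P-δ, P-ε}: assign each demand point to its cheapest open site.
  Z1→P-δ 15×7=105, Z2→P-ε 4×2=8, Z3→P-β 6×3=18
  routing cost 131, fixed 13 → total 144.
Compare {P-α, P-β, P-δ, P-ε}: routing cost 131 + fixed 18 = 149.
Compare {P-β, P-δ, P-ε, P-ζ}: routing cost 131 + fixed 19 = 150.
Compare {P-β, P-γ, P-δ}: routing cost 135 + fixed 17 = 152.
All other subsets cost ≥ 149. Minimum total cost: 144.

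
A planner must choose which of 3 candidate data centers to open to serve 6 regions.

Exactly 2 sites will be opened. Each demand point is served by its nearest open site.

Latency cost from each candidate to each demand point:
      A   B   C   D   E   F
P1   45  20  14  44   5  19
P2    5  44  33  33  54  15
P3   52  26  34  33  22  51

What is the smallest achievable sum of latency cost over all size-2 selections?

Open {P1, P2}.
  A→P2 5, B→P1 20, C→P1 14, D→P2 33, E→P1 5, F→P2 15  ⇒ total 92.
Compare {P2, P3}: total 134.
Compare {P1, P3}: total 136.

92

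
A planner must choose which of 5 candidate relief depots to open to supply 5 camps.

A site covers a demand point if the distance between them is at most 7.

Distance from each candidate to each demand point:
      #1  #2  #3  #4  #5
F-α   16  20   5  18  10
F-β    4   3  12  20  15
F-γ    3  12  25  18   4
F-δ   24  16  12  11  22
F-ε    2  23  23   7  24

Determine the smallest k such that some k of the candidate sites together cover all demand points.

Coverage sets (demand points within 7 of each site):
  F-α: {#3}
  F-β: {#1, #2}
  F-γ: {#1, #5}
  F-δ: {}
  F-ε: {#1, #4}
No 3 sites suffice: every size-3 union leaves at least one demand point uncovered.
But {F-α, F-β, F-γ, F-ε} covers everything, so the minimum is 4.

4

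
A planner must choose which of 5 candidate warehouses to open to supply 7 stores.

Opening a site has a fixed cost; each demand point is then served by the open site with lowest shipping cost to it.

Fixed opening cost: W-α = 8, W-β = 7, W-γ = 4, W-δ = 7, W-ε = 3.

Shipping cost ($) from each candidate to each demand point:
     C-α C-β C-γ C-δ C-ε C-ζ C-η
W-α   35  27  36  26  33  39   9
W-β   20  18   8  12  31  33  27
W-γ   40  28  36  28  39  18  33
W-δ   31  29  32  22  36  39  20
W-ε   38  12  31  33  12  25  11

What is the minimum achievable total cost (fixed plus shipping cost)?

107

Open {W-β, W-γ, W-ε}: assign each demand point to its cheapest open site.
  C-α→W-β 20, C-β→W-ε 12, C-γ→W-β 8, C-δ→W-β 12, C-ε→W-ε 12, C-ζ→W-γ 18, C-η→W-ε 11
  shipping cost 93, fixed 14 → total 107.
Compare {W-β, W-ε}: shipping cost 100 + fixed 10 = 110.
Compare {W-α, W-β, W-γ, W-ε}: shipping cost 91 + fixed 22 = 113.
Compare {W-β, W-γ, W-δ, W-ε}: shipping cost 93 + fixed 21 = 114.
All other subsets cost ≥ 110. Minimum total cost: 107.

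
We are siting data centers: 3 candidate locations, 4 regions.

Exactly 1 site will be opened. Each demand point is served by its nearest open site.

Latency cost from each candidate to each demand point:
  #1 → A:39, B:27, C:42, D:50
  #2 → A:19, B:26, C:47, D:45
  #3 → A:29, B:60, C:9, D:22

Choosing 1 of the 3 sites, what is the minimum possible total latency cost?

Open {#3}.
  A→#3 29, B→#3 60, C→#3 9, D→#3 22  ⇒ total 120.
Compare {#2}: total 137.
Compare {#1}: total 158.

120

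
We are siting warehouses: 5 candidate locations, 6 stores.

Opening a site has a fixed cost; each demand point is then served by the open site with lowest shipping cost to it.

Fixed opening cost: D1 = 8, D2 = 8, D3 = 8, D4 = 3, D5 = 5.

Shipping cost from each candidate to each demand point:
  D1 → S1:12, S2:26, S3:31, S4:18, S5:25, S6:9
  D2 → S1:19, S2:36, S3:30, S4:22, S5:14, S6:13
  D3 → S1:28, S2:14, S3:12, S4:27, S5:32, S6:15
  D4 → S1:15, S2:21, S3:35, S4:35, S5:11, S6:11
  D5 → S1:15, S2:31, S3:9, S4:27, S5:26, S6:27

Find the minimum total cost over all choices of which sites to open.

95

Open {D1, D3, D4}: assign each demand point to its cheapest open site.
  S1→D1 12, S2→D3 14, S3→D3 12, S4→D1 18, S5→D4 11, S6→D1 9
  shipping cost 76, fixed 19 → total 95.
Compare {D1, D4, D5}: shipping cost 80 + fixed 16 = 96.
Compare {D1, D3, D4, D5}: shipping cost 73 + fixed 24 = 97.
Compare {D3, D4}: shipping cost 90 + fixed 11 = 101.
All other subsets cost ≥ 96. Minimum total cost: 95.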